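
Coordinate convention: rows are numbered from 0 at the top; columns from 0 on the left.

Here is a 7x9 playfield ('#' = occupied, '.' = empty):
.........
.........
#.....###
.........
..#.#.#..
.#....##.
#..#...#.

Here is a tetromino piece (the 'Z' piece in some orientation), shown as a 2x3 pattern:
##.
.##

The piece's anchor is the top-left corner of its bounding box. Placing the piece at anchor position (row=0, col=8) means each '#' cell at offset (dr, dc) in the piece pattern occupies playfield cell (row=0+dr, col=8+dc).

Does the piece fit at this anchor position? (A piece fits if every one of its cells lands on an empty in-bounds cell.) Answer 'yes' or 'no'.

Check each piece cell at anchor (0, 8):
  offset (0,0) -> (0,8): empty -> OK
  offset (0,1) -> (0,9): out of bounds -> FAIL
  offset (1,1) -> (1,9): out of bounds -> FAIL
  offset (1,2) -> (1,10): out of bounds -> FAIL
All cells valid: no

Answer: no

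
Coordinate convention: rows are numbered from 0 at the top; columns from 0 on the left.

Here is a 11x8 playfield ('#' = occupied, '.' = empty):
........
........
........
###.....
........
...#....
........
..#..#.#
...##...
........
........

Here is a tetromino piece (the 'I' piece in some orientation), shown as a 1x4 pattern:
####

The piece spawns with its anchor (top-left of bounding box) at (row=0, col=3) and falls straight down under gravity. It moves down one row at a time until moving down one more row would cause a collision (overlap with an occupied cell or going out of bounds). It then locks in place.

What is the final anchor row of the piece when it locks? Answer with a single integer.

Answer: 4

Derivation:
Spawn at (row=0, col=3). Try each row:
  row 0: fits
  row 1: fits
  row 2: fits
  row 3: fits
  row 4: fits
  row 5: blocked -> lock at row 4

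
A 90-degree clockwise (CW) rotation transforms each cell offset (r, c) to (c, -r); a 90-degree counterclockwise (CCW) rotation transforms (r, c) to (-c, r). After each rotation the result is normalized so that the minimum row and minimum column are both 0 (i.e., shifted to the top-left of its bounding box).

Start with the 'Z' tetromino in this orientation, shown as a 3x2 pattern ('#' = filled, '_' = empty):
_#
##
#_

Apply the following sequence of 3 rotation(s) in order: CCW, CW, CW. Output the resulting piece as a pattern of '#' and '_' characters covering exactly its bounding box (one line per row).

Start:
_#
##
#_
After rotation 1 (CCW):
##_
_##
After rotation 2 (CW):
_#
##
#_
After rotation 3 (CW):
##_
_##

Answer: ##_
_##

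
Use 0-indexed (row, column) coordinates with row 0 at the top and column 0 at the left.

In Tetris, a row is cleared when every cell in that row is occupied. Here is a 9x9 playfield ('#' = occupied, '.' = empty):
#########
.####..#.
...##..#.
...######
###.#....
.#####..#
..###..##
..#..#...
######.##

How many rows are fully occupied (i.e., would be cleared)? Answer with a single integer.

Check each row:
  row 0: 0 empty cells -> FULL (clear)
  row 1: 4 empty cells -> not full
  row 2: 6 empty cells -> not full
  row 3: 3 empty cells -> not full
  row 4: 5 empty cells -> not full
  row 5: 3 empty cells -> not full
  row 6: 4 empty cells -> not full
  row 7: 7 empty cells -> not full
  row 8: 1 empty cell -> not full
Total rows cleared: 1

Answer: 1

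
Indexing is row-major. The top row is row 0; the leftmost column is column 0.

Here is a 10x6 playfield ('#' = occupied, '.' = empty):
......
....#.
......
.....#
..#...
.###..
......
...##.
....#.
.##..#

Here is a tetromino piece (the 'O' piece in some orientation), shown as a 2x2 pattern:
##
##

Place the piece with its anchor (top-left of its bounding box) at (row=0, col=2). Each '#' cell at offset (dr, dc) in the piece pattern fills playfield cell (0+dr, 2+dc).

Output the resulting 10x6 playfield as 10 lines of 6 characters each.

Fill (0+0,2+0) = (0,2)
Fill (0+0,2+1) = (0,3)
Fill (0+1,2+0) = (1,2)
Fill (0+1,2+1) = (1,3)

Answer: ..##..
..###.
......
.....#
..#...
.###..
......
...##.
....#.
.##..#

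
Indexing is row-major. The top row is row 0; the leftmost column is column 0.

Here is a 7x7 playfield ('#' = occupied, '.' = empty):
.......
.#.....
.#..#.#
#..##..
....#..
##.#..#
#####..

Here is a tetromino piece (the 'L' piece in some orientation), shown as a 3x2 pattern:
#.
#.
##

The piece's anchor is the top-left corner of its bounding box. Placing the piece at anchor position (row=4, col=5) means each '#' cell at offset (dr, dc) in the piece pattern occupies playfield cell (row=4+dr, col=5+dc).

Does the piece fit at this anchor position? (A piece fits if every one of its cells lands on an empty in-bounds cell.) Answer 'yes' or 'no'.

Check each piece cell at anchor (4, 5):
  offset (0,0) -> (4,5): empty -> OK
  offset (1,0) -> (5,5): empty -> OK
  offset (2,0) -> (6,5): empty -> OK
  offset (2,1) -> (6,6): empty -> OK
All cells valid: yes

Answer: yes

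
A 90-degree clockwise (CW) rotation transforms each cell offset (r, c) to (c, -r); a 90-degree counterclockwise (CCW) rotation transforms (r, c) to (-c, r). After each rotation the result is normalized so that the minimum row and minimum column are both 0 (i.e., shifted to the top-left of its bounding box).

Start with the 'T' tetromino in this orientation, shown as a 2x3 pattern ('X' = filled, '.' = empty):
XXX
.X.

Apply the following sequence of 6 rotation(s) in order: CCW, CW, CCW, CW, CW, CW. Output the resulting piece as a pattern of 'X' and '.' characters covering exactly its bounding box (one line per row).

Start:
XXX
.X.
After rotation 1 (CCW):
X.
XX
X.
After rotation 2 (CW):
XXX
.X.
After rotation 3 (CCW):
X.
XX
X.
After rotation 4 (CW):
XXX
.X.
After rotation 5 (CW):
.X
XX
.X
After rotation 6 (CW):
.X.
XXX

Answer: .X.
XXX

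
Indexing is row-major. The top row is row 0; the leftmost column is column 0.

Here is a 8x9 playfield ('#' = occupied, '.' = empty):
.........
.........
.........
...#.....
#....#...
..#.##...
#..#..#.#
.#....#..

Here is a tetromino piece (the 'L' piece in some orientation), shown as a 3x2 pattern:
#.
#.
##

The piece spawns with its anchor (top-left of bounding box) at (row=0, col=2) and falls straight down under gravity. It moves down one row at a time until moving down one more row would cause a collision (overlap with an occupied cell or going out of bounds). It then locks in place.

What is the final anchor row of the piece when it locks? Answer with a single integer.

Spawn at (row=0, col=2). Try each row:
  row 0: fits
  row 1: blocked -> lock at row 0

Answer: 0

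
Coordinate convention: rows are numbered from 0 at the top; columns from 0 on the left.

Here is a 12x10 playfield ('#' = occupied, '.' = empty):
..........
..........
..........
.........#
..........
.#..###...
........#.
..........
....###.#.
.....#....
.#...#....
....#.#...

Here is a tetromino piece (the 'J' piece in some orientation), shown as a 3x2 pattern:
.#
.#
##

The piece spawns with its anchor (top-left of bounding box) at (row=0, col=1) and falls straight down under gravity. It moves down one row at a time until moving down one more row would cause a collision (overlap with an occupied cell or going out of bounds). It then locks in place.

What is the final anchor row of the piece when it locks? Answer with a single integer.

Spawn at (row=0, col=1). Try each row:
  row 0: fits
  row 1: fits
  row 2: fits
  row 3: blocked -> lock at row 2

Answer: 2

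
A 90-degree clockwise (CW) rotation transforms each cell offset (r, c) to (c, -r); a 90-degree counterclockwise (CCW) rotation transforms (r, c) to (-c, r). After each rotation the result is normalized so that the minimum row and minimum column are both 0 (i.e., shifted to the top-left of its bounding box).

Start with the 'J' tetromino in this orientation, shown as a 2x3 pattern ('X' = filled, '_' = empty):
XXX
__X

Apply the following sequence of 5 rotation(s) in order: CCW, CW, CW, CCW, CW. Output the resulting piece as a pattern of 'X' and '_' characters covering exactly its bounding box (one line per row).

Start:
XXX
__X
After rotation 1 (CCW):
XX
X_
X_
After rotation 2 (CW):
XXX
__X
After rotation 3 (CW):
_X
_X
XX
After rotation 4 (CCW):
XXX
__X
After rotation 5 (CW):
_X
_X
XX

Answer: _X
_X
XX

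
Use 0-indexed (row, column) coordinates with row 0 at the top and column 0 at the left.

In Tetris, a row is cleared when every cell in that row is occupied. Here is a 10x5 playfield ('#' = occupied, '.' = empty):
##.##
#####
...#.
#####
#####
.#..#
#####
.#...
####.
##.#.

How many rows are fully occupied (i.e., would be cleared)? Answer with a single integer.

Answer: 4

Derivation:
Check each row:
  row 0: 1 empty cell -> not full
  row 1: 0 empty cells -> FULL (clear)
  row 2: 4 empty cells -> not full
  row 3: 0 empty cells -> FULL (clear)
  row 4: 0 empty cells -> FULL (clear)
  row 5: 3 empty cells -> not full
  row 6: 0 empty cells -> FULL (clear)
  row 7: 4 empty cells -> not full
  row 8: 1 empty cell -> not full
  row 9: 2 empty cells -> not full
Total rows cleared: 4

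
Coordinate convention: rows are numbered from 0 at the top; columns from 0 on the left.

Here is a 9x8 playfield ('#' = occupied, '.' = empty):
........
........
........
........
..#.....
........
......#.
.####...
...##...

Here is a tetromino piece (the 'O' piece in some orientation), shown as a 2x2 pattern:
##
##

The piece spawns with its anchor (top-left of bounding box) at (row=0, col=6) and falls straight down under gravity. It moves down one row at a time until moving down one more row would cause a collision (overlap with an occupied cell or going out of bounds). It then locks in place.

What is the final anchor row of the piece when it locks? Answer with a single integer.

Spawn at (row=0, col=6). Try each row:
  row 0: fits
  row 1: fits
  row 2: fits
  row 3: fits
  row 4: fits
  row 5: blocked -> lock at row 4

Answer: 4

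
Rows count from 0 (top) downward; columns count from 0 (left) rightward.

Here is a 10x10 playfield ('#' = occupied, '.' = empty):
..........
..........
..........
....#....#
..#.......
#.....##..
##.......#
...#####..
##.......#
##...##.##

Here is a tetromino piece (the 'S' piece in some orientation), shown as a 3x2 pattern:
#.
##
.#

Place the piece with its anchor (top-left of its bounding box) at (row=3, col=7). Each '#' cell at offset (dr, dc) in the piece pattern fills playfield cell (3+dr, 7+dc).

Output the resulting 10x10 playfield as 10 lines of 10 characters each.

Fill (3+0,7+0) = (3,7)
Fill (3+1,7+0) = (4,7)
Fill (3+1,7+1) = (4,8)
Fill (3+2,7+1) = (5,8)

Answer: ..........
..........
..........
....#..#.#
..#....##.
#.....###.
##.......#
...#####..
##.......#
##...##.##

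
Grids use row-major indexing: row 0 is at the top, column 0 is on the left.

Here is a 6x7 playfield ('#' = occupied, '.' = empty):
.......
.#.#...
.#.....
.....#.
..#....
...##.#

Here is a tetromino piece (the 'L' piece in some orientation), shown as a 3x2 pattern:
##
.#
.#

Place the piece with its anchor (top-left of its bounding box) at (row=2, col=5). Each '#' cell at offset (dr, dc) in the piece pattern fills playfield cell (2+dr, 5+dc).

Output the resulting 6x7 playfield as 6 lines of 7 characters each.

Fill (2+0,5+0) = (2,5)
Fill (2+0,5+1) = (2,6)
Fill (2+1,5+1) = (3,6)
Fill (2+2,5+1) = (4,6)

Answer: .......
.#.#...
.#...##
.....##
..#...#
...##.#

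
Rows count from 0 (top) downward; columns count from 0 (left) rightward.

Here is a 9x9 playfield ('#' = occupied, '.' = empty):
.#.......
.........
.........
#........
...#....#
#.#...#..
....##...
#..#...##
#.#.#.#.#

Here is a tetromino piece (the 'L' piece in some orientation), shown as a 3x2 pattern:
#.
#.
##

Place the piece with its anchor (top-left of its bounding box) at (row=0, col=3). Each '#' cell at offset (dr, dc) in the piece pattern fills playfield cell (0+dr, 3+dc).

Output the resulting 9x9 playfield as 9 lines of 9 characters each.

Fill (0+0,3+0) = (0,3)
Fill (0+1,3+0) = (1,3)
Fill (0+2,3+0) = (2,3)
Fill (0+2,3+1) = (2,4)

Answer: .#.#.....
...#.....
...##....
#........
...#....#
#.#...#..
....##...
#..#...##
#.#.#.#.#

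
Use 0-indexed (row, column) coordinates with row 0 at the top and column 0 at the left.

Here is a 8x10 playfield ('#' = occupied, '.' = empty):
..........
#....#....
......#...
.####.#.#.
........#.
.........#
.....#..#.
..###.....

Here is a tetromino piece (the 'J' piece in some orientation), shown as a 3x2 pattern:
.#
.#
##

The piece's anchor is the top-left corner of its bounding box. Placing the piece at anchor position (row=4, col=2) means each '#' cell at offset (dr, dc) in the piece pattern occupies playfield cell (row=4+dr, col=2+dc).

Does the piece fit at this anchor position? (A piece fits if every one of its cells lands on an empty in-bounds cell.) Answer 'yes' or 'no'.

Check each piece cell at anchor (4, 2):
  offset (0,1) -> (4,3): empty -> OK
  offset (1,1) -> (5,3): empty -> OK
  offset (2,0) -> (6,2): empty -> OK
  offset (2,1) -> (6,3): empty -> OK
All cells valid: yes

Answer: yes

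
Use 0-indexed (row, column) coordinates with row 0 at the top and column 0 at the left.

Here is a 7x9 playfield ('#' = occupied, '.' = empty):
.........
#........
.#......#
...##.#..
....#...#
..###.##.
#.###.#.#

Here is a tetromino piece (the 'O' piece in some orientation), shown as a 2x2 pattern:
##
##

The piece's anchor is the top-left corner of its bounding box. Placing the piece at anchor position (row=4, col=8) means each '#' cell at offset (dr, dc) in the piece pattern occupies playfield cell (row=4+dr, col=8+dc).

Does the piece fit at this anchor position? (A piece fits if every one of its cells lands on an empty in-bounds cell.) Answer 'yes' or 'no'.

Answer: no

Derivation:
Check each piece cell at anchor (4, 8):
  offset (0,0) -> (4,8): occupied ('#') -> FAIL
  offset (0,1) -> (4,9): out of bounds -> FAIL
  offset (1,0) -> (5,8): empty -> OK
  offset (1,1) -> (5,9): out of bounds -> FAIL
All cells valid: no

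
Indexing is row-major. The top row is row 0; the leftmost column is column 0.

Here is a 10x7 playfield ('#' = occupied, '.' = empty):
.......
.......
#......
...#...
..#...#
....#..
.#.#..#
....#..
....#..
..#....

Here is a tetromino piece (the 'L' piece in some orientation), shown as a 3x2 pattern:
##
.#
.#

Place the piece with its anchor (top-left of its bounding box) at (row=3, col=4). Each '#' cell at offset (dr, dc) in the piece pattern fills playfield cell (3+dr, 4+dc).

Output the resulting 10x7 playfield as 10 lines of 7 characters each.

Fill (3+0,4+0) = (3,4)
Fill (3+0,4+1) = (3,5)
Fill (3+1,4+1) = (4,5)
Fill (3+2,4+1) = (5,5)

Answer: .......
.......
#......
...###.
..#..##
....##.
.#.#..#
....#..
....#..
..#....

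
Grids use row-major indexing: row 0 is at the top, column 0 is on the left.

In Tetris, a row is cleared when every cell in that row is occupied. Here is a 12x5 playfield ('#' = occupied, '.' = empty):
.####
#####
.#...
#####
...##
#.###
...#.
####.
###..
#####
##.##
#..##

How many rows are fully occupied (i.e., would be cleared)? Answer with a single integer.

Check each row:
  row 0: 1 empty cell -> not full
  row 1: 0 empty cells -> FULL (clear)
  row 2: 4 empty cells -> not full
  row 3: 0 empty cells -> FULL (clear)
  row 4: 3 empty cells -> not full
  row 5: 1 empty cell -> not full
  row 6: 4 empty cells -> not full
  row 7: 1 empty cell -> not full
  row 8: 2 empty cells -> not full
  row 9: 0 empty cells -> FULL (clear)
  row 10: 1 empty cell -> not full
  row 11: 2 empty cells -> not full
Total rows cleared: 3

Answer: 3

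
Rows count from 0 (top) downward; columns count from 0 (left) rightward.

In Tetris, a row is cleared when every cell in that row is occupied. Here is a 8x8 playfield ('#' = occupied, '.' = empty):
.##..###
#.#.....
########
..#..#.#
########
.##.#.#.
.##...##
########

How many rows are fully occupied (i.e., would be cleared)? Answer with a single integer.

Answer: 3

Derivation:
Check each row:
  row 0: 3 empty cells -> not full
  row 1: 6 empty cells -> not full
  row 2: 0 empty cells -> FULL (clear)
  row 3: 5 empty cells -> not full
  row 4: 0 empty cells -> FULL (clear)
  row 5: 4 empty cells -> not full
  row 6: 4 empty cells -> not full
  row 7: 0 empty cells -> FULL (clear)
Total rows cleared: 3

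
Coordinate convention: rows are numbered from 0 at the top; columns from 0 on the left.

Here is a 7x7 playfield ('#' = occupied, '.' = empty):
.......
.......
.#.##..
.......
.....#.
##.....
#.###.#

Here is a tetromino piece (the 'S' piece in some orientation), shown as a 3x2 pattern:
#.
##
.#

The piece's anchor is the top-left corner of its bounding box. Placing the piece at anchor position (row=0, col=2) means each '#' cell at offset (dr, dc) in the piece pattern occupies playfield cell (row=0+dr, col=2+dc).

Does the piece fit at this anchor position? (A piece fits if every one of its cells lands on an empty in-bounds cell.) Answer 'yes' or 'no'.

Answer: no

Derivation:
Check each piece cell at anchor (0, 2):
  offset (0,0) -> (0,2): empty -> OK
  offset (1,0) -> (1,2): empty -> OK
  offset (1,1) -> (1,3): empty -> OK
  offset (2,1) -> (2,3): occupied ('#') -> FAIL
All cells valid: no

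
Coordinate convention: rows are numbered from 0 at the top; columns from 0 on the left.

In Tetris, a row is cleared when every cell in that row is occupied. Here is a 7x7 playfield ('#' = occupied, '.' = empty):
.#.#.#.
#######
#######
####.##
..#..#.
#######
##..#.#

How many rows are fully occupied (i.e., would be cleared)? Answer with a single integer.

Check each row:
  row 0: 4 empty cells -> not full
  row 1: 0 empty cells -> FULL (clear)
  row 2: 0 empty cells -> FULL (clear)
  row 3: 1 empty cell -> not full
  row 4: 5 empty cells -> not full
  row 5: 0 empty cells -> FULL (clear)
  row 6: 3 empty cells -> not full
Total rows cleared: 3

Answer: 3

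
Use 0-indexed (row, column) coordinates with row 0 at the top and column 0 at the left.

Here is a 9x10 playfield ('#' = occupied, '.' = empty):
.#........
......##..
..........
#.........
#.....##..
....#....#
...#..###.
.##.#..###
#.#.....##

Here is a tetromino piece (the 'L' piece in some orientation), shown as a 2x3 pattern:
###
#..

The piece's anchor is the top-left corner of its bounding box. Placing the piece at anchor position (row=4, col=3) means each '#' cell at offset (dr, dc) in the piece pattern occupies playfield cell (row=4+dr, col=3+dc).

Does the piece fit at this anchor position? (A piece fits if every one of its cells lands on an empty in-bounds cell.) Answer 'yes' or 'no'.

Answer: yes

Derivation:
Check each piece cell at anchor (4, 3):
  offset (0,0) -> (4,3): empty -> OK
  offset (0,1) -> (4,4): empty -> OK
  offset (0,2) -> (4,5): empty -> OK
  offset (1,0) -> (5,3): empty -> OK
All cells valid: yes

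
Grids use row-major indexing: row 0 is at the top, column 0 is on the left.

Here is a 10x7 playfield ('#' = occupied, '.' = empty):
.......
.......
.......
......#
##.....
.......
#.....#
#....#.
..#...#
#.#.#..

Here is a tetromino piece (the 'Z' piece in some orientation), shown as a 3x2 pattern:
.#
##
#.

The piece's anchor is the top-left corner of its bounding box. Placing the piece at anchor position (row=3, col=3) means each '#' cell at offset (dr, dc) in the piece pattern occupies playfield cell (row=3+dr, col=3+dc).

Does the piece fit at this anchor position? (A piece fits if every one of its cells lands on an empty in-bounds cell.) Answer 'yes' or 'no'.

Check each piece cell at anchor (3, 3):
  offset (0,1) -> (3,4): empty -> OK
  offset (1,0) -> (4,3): empty -> OK
  offset (1,1) -> (4,4): empty -> OK
  offset (2,0) -> (5,3): empty -> OK
All cells valid: yes

Answer: yes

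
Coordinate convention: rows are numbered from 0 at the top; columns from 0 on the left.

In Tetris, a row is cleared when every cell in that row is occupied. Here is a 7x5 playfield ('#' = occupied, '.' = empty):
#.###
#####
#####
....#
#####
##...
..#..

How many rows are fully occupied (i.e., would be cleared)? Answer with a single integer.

Check each row:
  row 0: 1 empty cell -> not full
  row 1: 0 empty cells -> FULL (clear)
  row 2: 0 empty cells -> FULL (clear)
  row 3: 4 empty cells -> not full
  row 4: 0 empty cells -> FULL (clear)
  row 5: 3 empty cells -> not full
  row 6: 4 empty cells -> not full
Total rows cleared: 3

Answer: 3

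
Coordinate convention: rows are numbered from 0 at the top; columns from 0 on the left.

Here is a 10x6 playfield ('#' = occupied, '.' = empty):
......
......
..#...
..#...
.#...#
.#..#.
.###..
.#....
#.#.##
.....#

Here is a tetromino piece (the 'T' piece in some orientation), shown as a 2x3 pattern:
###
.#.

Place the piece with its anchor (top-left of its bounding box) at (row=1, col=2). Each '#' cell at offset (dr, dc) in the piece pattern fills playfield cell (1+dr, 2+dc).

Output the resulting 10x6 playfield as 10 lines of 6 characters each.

Answer: ......
..###.
..##..
..#...
.#...#
.#..#.
.###..
.#....
#.#.##
.....#

Derivation:
Fill (1+0,2+0) = (1,2)
Fill (1+0,2+1) = (1,3)
Fill (1+0,2+2) = (1,4)
Fill (1+1,2+1) = (2,3)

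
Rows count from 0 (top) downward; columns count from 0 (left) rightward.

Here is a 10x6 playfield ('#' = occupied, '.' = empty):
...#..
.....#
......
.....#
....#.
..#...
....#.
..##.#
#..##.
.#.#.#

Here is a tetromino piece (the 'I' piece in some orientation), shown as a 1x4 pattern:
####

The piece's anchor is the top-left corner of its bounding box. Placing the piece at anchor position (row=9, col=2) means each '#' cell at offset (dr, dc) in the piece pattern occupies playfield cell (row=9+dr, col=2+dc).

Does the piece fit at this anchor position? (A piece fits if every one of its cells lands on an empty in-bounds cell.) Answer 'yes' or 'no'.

Answer: no

Derivation:
Check each piece cell at anchor (9, 2):
  offset (0,0) -> (9,2): empty -> OK
  offset (0,1) -> (9,3): occupied ('#') -> FAIL
  offset (0,2) -> (9,4): empty -> OK
  offset (0,3) -> (9,5): occupied ('#') -> FAIL
All cells valid: no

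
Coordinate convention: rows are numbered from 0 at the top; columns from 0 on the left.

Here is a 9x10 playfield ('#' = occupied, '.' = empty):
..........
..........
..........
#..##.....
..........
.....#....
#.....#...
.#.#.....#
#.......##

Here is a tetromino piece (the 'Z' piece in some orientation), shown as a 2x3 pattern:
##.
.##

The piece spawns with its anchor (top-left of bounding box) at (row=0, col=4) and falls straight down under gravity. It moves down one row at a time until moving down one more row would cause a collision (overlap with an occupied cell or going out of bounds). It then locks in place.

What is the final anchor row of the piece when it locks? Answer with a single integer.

Answer: 2

Derivation:
Spawn at (row=0, col=4). Try each row:
  row 0: fits
  row 1: fits
  row 2: fits
  row 3: blocked -> lock at row 2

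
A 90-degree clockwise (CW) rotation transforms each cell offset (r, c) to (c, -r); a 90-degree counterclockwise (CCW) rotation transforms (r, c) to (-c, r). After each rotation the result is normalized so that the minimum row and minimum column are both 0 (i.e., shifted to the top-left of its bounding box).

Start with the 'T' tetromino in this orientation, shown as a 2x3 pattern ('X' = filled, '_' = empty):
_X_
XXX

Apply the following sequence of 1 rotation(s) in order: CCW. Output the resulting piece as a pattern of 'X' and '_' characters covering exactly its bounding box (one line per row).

Start:
_X_
XXX
After rotation 1 (CCW):
_X
XX
_X

Answer: _X
XX
_X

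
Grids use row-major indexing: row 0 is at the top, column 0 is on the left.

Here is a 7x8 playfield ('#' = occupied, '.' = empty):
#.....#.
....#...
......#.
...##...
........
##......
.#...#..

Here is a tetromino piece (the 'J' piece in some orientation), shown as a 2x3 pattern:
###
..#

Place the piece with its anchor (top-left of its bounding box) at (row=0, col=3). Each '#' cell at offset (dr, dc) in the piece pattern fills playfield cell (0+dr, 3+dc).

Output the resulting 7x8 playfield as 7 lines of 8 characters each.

Answer: #..####.
....##..
......#.
...##...
........
##......
.#...#..

Derivation:
Fill (0+0,3+0) = (0,3)
Fill (0+0,3+1) = (0,4)
Fill (0+0,3+2) = (0,5)
Fill (0+1,3+2) = (1,5)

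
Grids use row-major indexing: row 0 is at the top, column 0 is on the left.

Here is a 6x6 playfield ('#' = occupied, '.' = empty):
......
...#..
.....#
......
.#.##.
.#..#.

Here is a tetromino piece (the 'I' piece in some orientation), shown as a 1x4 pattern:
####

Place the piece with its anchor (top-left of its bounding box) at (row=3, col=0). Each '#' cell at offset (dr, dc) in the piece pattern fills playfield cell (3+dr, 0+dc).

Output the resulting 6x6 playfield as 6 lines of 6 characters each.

Fill (3+0,0+0) = (3,0)
Fill (3+0,0+1) = (3,1)
Fill (3+0,0+2) = (3,2)
Fill (3+0,0+3) = (3,3)

Answer: ......
...#..
.....#
####..
.#.##.
.#..#.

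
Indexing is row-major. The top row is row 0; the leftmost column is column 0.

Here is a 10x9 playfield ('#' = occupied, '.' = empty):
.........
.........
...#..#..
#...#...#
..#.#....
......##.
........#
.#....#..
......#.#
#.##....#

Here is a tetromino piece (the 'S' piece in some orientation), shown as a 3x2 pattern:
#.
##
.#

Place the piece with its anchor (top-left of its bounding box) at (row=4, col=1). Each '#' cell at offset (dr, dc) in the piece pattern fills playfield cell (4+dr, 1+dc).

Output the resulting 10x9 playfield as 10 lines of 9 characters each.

Fill (4+0,1+0) = (4,1)
Fill (4+1,1+0) = (5,1)
Fill (4+1,1+1) = (5,2)
Fill (4+2,1+1) = (6,2)

Answer: .........
.........
...#..#..
#...#...#
.##.#....
.##...##.
..#.....#
.#....#..
......#.#
#.##....#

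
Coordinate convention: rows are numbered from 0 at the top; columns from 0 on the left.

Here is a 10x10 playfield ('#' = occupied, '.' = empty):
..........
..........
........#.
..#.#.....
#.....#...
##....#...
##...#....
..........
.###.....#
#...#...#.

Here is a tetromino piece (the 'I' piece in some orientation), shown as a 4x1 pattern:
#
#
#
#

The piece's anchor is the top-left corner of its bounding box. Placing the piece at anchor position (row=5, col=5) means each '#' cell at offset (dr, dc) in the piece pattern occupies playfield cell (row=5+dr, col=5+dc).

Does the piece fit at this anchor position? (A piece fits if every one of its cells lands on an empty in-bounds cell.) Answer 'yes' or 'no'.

Check each piece cell at anchor (5, 5):
  offset (0,0) -> (5,5): empty -> OK
  offset (1,0) -> (6,5): occupied ('#') -> FAIL
  offset (2,0) -> (7,5): empty -> OK
  offset (3,0) -> (8,5): empty -> OK
All cells valid: no

Answer: no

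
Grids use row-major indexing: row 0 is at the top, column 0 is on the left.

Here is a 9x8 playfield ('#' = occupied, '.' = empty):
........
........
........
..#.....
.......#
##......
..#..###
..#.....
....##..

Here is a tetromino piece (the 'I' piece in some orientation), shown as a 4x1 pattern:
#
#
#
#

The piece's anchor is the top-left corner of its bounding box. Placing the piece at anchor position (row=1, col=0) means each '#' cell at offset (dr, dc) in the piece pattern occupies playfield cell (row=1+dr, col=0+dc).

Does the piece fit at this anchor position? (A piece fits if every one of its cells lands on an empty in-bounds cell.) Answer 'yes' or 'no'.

Check each piece cell at anchor (1, 0):
  offset (0,0) -> (1,0): empty -> OK
  offset (1,0) -> (2,0): empty -> OK
  offset (2,0) -> (3,0): empty -> OK
  offset (3,0) -> (4,0): empty -> OK
All cells valid: yes

Answer: yes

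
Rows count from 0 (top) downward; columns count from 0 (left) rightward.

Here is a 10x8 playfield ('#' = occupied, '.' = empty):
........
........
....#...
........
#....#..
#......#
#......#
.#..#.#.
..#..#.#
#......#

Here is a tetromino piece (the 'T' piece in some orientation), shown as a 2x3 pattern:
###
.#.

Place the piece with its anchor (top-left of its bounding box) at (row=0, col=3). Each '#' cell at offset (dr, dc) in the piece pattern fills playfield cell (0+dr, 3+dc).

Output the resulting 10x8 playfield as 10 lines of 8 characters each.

Answer: ...###..
....#...
....#...
........
#....#..
#......#
#......#
.#..#.#.
..#..#.#
#......#

Derivation:
Fill (0+0,3+0) = (0,3)
Fill (0+0,3+1) = (0,4)
Fill (0+0,3+2) = (0,5)
Fill (0+1,3+1) = (1,4)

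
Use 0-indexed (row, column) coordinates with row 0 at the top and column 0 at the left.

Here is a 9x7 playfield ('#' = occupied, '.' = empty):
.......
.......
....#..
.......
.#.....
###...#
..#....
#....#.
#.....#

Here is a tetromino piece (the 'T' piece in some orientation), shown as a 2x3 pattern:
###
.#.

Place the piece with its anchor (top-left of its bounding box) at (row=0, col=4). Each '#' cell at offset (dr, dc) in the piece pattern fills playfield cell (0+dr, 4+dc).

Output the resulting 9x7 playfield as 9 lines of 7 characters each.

Answer: ....###
.....#.
....#..
.......
.#.....
###...#
..#....
#....#.
#.....#

Derivation:
Fill (0+0,4+0) = (0,4)
Fill (0+0,4+1) = (0,5)
Fill (0+0,4+2) = (0,6)
Fill (0+1,4+1) = (1,5)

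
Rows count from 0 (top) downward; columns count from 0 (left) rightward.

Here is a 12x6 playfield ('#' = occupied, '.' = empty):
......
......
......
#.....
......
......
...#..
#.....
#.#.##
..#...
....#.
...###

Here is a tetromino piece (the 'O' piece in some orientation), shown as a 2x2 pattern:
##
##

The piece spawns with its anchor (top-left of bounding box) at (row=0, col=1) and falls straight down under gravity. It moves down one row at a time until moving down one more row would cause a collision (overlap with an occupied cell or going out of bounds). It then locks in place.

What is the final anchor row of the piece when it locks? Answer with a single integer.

Spawn at (row=0, col=1). Try each row:
  row 0: fits
  row 1: fits
  row 2: fits
  row 3: fits
  row 4: fits
  row 5: fits
  row 6: fits
  row 7: blocked -> lock at row 6

Answer: 6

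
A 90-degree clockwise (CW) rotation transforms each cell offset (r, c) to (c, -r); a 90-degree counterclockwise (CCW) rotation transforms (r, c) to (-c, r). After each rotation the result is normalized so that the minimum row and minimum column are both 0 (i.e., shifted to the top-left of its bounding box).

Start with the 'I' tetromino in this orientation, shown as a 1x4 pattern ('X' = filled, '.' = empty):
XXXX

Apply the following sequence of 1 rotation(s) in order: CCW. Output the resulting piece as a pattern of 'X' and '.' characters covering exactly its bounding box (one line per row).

Answer: X
X
X
X

Derivation:
Start:
XXXX
After rotation 1 (CCW):
X
X
X
X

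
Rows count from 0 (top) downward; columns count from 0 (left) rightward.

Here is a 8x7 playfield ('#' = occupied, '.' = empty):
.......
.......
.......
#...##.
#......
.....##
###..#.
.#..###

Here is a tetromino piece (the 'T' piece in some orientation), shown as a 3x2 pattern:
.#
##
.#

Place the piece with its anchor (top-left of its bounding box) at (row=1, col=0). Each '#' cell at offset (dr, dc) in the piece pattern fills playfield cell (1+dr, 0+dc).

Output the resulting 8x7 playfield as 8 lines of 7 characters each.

Answer: .......
.#.....
##.....
##..##.
#......
.....##
###..#.
.#..###

Derivation:
Fill (1+0,0+1) = (1,1)
Fill (1+1,0+0) = (2,0)
Fill (1+1,0+1) = (2,1)
Fill (1+2,0+1) = (3,1)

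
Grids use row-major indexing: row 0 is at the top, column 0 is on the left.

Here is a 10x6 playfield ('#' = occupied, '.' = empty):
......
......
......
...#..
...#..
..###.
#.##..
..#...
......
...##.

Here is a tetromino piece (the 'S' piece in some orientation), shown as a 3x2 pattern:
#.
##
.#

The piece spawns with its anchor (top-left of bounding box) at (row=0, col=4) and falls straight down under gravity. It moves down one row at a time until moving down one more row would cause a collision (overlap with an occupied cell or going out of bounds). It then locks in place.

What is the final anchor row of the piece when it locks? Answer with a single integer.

Answer: 3

Derivation:
Spawn at (row=0, col=4). Try each row:
  row 0: fits
  row 1: fits
  row 2: fits
  row 3: fits
  row 4: blocked -> lock at row 3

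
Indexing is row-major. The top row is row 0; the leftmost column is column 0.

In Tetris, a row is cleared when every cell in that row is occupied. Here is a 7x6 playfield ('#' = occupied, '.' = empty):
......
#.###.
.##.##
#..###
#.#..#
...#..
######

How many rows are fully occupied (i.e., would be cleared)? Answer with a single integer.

Check each row:
  row 0: 6 empty cells -> not full
  row 1: 2 empty cells -> not full
  row 2: 2 empty cells -> not full
  row 3: 2 empty cells -> not full
  row 4: 3 empty cells -> not full
  row 5: 5 empty cells -> not full
  row 6: 0 empty cells -> FULL (clear)
Total rows cleared: 1

Answer: 1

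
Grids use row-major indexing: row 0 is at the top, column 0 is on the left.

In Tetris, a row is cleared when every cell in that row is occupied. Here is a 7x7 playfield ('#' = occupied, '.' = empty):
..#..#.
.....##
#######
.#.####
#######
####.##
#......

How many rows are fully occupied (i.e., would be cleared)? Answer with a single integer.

Check each row:
  row 0: 5 empty cells -> not full
  row 1: 5 empty cells -> not full
  row 2: 0 empty cells -> FULL (clear)
  row 3: 2 empty cells -> not full
  row 4: 0 empty cells -> FULL (clear)
  row 5: 1 empty cell -> not full
  row 6: 6 empty cells -> not full
Total rows cleared: 2

Answer: 2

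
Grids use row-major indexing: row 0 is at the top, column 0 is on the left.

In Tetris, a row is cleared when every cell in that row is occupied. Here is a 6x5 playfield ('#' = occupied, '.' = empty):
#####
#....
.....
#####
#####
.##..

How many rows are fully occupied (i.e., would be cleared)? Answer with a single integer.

Check each row:
  row 0: 0 empty cells -> FULL (clear)
  row 1: 4 empty cells -> not full
  row 2: 5 empty cells -> not full
  row 3: 0 empty cells -> FULL (clear)
  row 4: 0 empty cells -> FULL (clear)
  row 5: 3 empty cells -> not full
Total rows cleared: 3

Answer: 3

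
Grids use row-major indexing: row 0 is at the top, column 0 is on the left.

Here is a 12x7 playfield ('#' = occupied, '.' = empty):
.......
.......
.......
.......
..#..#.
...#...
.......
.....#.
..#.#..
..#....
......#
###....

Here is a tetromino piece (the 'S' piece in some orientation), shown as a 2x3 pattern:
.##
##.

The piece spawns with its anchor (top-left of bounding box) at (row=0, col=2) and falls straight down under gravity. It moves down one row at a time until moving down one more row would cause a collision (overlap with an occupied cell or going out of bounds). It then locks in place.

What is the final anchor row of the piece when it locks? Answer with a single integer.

Answer: 2

Derivation:
Spawn at (row=0, col=2). Try each row:
  row 0: fits
  row 1: fits
  row 2: fits
  row 3: blocked -> lock at row 2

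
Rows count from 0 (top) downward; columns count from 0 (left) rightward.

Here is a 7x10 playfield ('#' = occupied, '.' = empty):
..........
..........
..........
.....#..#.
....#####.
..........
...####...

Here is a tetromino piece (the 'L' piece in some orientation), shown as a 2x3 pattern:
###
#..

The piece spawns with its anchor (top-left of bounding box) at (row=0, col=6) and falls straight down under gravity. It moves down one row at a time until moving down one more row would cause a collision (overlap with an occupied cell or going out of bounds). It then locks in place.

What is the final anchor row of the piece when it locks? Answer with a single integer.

Answer: 2

Derivation:
Spawn at (row=0, col=6). Try each row:
  row 0: fits
  row 1: fits
  row 2: fits
  row 3: blocked -> lock at row 2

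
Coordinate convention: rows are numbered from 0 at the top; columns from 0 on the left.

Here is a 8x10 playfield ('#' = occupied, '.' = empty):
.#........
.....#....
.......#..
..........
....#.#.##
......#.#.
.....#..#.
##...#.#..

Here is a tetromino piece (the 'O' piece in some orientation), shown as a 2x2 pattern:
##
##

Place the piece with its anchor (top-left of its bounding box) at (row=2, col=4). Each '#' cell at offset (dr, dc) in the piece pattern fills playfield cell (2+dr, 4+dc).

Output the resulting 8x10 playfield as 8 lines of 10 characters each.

Answer: .#........
.....#....
....##.#..
....##....
....#.#.##
......#.#.
.....#..#.
##...#.#..

Derivation:
Fill (2+0,4+0) = (2,4)
Fill (2+0,4+1) = (2,5)
Fill (2+1,4+0) = (3,4)
Fill (2+1,4+1) = (3,5)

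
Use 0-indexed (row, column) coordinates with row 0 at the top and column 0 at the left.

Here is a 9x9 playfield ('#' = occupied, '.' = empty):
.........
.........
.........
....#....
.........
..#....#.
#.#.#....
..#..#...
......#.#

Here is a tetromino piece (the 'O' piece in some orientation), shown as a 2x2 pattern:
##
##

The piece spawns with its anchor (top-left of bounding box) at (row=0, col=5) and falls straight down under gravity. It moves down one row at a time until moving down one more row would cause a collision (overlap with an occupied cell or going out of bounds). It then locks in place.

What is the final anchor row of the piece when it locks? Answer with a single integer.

Spawn at (row=0, col=5). Try each row:
  row 0: fits
  row 1: fits
  row 2: fits
  row 3: fits
  row 4: fits
  row 5: fits
  row 6: blocked -> lock at row 5

Answer: 5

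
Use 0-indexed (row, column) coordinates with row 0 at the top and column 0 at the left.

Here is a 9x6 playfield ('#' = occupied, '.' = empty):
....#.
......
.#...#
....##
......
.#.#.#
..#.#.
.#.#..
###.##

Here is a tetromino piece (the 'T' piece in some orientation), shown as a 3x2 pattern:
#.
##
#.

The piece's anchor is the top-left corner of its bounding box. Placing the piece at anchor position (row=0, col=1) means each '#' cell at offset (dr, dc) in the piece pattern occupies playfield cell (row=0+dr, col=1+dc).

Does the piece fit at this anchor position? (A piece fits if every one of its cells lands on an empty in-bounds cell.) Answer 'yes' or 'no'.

Check each piece cell at anchor (0, 1):
  offset (0,0) -> (0,1): empty -> OK
  offset (1,0) -> (1,1): empty -> OK
  offset (1,1) -> (1,2): empty -> OK
  offset (2,0) -> (2,1): occupied ('#') -> FAIL
All cells valid: no

Answer: no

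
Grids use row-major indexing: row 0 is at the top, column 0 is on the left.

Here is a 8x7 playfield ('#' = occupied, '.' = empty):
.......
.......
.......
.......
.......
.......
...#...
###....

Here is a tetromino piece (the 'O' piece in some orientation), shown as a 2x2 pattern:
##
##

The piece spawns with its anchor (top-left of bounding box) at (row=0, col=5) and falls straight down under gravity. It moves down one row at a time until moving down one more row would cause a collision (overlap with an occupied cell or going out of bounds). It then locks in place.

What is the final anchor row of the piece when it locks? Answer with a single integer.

Answer: 6

Derivation:
Spawn at (row=0, col=5). Try each row:
  row 0: fits
  row 1: fits
  row 2: fits
  row 3: fits
  row 4: fits
  row 5: fits
  row 6: fits
  row 7: blocked -> lock at row 6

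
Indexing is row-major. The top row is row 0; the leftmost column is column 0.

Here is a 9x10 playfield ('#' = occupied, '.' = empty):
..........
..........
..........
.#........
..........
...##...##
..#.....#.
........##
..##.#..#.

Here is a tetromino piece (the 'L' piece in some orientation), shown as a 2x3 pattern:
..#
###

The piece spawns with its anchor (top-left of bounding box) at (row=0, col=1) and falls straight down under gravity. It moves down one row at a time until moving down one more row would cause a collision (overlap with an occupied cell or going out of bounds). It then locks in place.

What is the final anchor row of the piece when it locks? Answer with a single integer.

Answer: 1

Derivation:
Spawn at (row=0, col=1). Try each row:
  row 0: fits
  row 1: fits
  row 2: blocked -> lock at row 1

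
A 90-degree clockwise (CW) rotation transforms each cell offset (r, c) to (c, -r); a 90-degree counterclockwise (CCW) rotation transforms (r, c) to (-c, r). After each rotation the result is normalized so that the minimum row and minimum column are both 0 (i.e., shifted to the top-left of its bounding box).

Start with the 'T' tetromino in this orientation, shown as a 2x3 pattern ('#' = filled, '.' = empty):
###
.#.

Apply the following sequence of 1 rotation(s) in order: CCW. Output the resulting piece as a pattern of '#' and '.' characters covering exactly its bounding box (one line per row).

Answer: #.
##
#.

Derivation:
Start:
###
.#.
After rotation 1 (CCW):
#.
##
#.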